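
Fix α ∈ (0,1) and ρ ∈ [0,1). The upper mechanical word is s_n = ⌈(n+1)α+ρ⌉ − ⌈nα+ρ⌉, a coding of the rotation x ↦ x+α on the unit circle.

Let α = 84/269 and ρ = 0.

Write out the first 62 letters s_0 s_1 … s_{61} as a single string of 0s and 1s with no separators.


n=0: ⌈(1·84)/269⌉ − ⌈(0·84)/269⌉ = ⌈84/269⌉ − ⌈0/269⌉ = 1 − 0 = 1
n=1: ⌈(2·84)/269⌉ − ⌈(1·84)/269⌉ = ⌈168/269⌉ − ⌈84/269⌉ = 1 − 1 = 0
n=2: ⌈(3·84)/269⌉ − ⌈(2·84)/269⌉ = ⌈252/269⌉ − ⌈168/269⌉ = 1 − 1 = 0
n=3: ⌈(4·84)/269⌉ − ⌈(3·84)/269⌉ = ⌈336/269⌉ − ⌈252/269⌉ = 2 − 1 = 1
n=4: ⌈(5·84)/269⌉ − ⌈(4·84)/269⌉ = ⌈420/269⌉ − ⌈336/269⌉ = 2 − 2 = 0
n=5: ⌈(6·84)/269⌉ − ⌈(5·84)/269⌉ = ⌈504/269⌉ − ⌈420/269⌉ = 2 − 2 = 0
n=6: ⌈(7·84)/269⌉ − ⌈(6·84)/269⌉ = ⌈588/269⌉ − ⌈504/269⌉ = 3 − 2 = 1
n=7: ⌈(8·84)/269⌉ − ⌈(7·84)/269⌉ = ⌈672/269⌉ − ⌈588/269⌉ = 3 − 3 = 0
n=8: ⌈(9·84)/269⌉ − ⌈(8·84)/269⌉ = ⌈756/269⌉ − ⌈672/269⌉ = 3 − 3 = 0
n=9: ⌈(10·84)/269⌉ − ⌈(9·84)/269⌉ = ⌈840/269⌉ − ⌈756/269⌉ = 4 − 3 = 1
n=10: ⌈(11·84)/269⌉ − ⌈(10·84)/269⌉ = ⌈924/269⌉ − ⌈840/269⌉ = 4 − 4 = 0
n=11: ⌈(12·84)/269⌉ − ⌈(11·84)/269⌉ = ⌈1008/269⌉ − ⌈924/269⌉ = 4 − 4 = 0
n=12: ⌈(13·84)/269⌉ − ⌈(12·84)/269⌉ = ⌈1092/269⌉ − ⌈1008/269⌉ = 5 − 4 = 1
n=13: ⌈(14·84)/269⌉ − ⌈(13·84)/269⌉ = ⌈1176/269⌉ − ⌈1092/269⌉ = 5 − 5 = 0
n=14: ⌈(15·84)/269⌉ − ⌈(14·84)/269⌉ = ⌈1260/269⌉ − ⌈1176/269⌉ = 5 − 5 = 0
n=15: ⌈(16·84)/269⌉ − ⌈(15·84)/269⌉ = ⌈1344/269⌉ − ⌈1260/269⌉ = 5 − 5 = 0
n=16: ⌈(17·84)/269⌉ − ⌈(16·84)/269⌉ = ⌈1428/269⌉ − ⌈1344/269⌉ = 6 − 5 = 1
n=17: ⌈(18·84)/269⌉ − ⌈(17·84)/269⌉ = ⌈1512/269⌉ − ⌈1428/269⌉ = 6 − 6 = 0
n=18: ⌈(19·84)/269⌉ − ⌈(18·84)/269⌉ = ⌈1596/269⌉ − ⌈1512/269⌉ = 6 − 6 = 0
n=19: ⌈(20·84)/269⌉ − ⌈(19·84)/269⌉ = ⌈1680/269⌉ − ⌈1596/269⌉ = 7 − 6 = 1
n=20: ⌈(21·84)/269⌉ − ⌈(20·84)/269⌉ = ⌈1764/269⌉ − ⌈1680/269⌉ = 7 − 7 = 0
n=21: ⌈(22·84)/269⌉ − ⌈(21·84)/269⌉ = ⌈1848/269⌉ − ⌈1764/269⌉ = 7 − 7 = 0
n=22: ⌈(23·84)/269⌉ − ⌈(22·84)/269⌉ = ⌈1932/269⌉ − ⌈1848/269⌉ = 8 − 7 = 1
n=23: ⌈(24·84)/269⌉ − ⌈(23·84)/269⌉ = ⌈2016/269⌉ − ⌈1932/269⌉ = 8 − 8 = 0
n=24: ⌈(25·84)/269⌉ − ⌈(24·84)/269⌉ = ⌈2100/269⌉ − ⌈2016/269⌉ = 8 − 8 = 0
n=25: ⌈(26·84)/269⌉ − ⌈(25·84)/269⌉ = ⌈2184/269⌉ − ⌈2100/269⌉ = 9 − 8 = 1
n=26: ⌈(27·84)/269⌉ − ⌈(26·84)/269⌉ = ⌈2268/269⌉ − ⌈2184/269⌉ = 9 − 9 = 0
n=27: ⌈(28·84)/269⌉ − ⌈(27·84)/269⌉ = ⌈2352/269⌉ − ⌈2268/269⌉ = 9 − 9 = 0
n=28: ⌈(29·84)/269⌉ − ⌈(28·84)/269⌉ = ⌈2436/269⌉ − ⌈2352/269⌉ = 10 − 9 = 1
n=29: ⌈(30·84)/269⌉ − ⌈(29·84)/269⌉ = ⌈2520/269⌉ − ⌈2436/269⌉ = 10 − 10 = 0
n=30: ⌈(31·84)/269⌉ − ⌈(30·84)/269⌉ = ⌈2604/269⌉ − ⌈2520/269⌉ = 10 − 10 = 0
n=31: ⌈(32·84)/269⌉ − ⌈(31·84)/269⌉ = ⌈2688/269⌉ − ⌈2604/269⌉ = 10 − 10 = 0
n=32: ⌈(33·84)/269⌉ − ⌈(32·84)/269⌉ = ⌈2772/269⌉ − ⌈2688/269⌉ = 11 − 10 = 1
n=33: ⌈(34·84)/269⌉ − ⌈(33·84)/269⌉ = ⌈2856/269⌉ − ⌈2772/269⌉ = 11 − 11 = 0
n=34: ⌈(35·84)/269⌉ − ⌈(34·84)/269⌉ = ⌈2940/269⌉ − ⌈2856/269⌉ = 11 − 11 = 0
n=35: ⌈(36·84)/269⌉ − ⌈(35·84)/269⌉ = ⌈3024/269⌉ − ⌈2940/269⌉ = 12 − 11 = 1
n=36: ⌈(37·84)/269⌉ − ⌈(36·84)/269⌉ = ⌈3108/269⌉ − ⌈3024/269⌉ = 12 − 12 = 0
n=37: ⌈(38·84)/269⌉ − ⌈(37·84)/269⌉ = ⌈3192/269⌉ − ⌈3108/269⌉ = 12 − 12 = 0
n=38: ⌈(39·84)/269⌉ − ⌈(38·84)/269⌉ = ⌈3276/269⌉ − ⌈3192/269⌉ = 13 − 12 = 1
n=39: ⌈(40·84)/269⌉ − ⌈(39·84)/269⌉ = ⌈3360/269⌉ − ⌈3276/269⌉ = 13 − 13 = 0
n=40: ⌈(41·84)/269⌉ − ⌈(40·84)/269⌉ = ⌈3444/269⌉ − ⌈3360/269⌉ = 13 − 13 = 0
n=41: ⌈(42·84)/269⌉ − ⌈(41·84)/269⌉ = ⌈3528/269⌉ − ⌈3444/269⌉ = 14 − 13 = 1
n=42: ⌈(43·84)/269⌉ − ⌈(42·84)/269⌉ = ⌈3612/269⌉ − ⌈3528/269⌉ = 14 − 14 = 0
n=43: ⌈(44·84)/269⌉ − ⌈(43·84)/269⌉ = ⌈3696/269⌉ − ⌈3612/269⌉ = 14 − 14 = 0
n=44: ⌈(45·84)/269⌉ − ⌈(44·84)/269⌉ = ⌈3780/269⌉ − ⌈3696/269⌉ = 15 − 14 = 1
n=45: ⌈(46·84)/269⌉ − ⌈(45·84)/269⌉ = ⌈3864/269⌉ − ⌈3780/269⌉ = 15 − 15 = 0
n=46: ⌈(47·84)/269⌉ − ⌈(46·84)/269⌉ = ⌈3948/269⌉ − ⌈3864/269⌉ = 15 − 15 = 0
n=47: ⌈(48·84)/269⌉ − ⌈(47·84)/269⌉ = ⌈4032/269⌉ − ⌈3948/269⌉ = 15 − 15 = 0
n=48: ⌈(49·84)/269⌉ − ⌈(48·84)/269⌉ = ⌈4116/269⌉ − ⌈4032/269⌉ = 16 − 15 = 1
n=49: ⌈(50·84)/269⌉ − ⌈(49·84)/269⌉ = ⌈4200/269⌉ − ⌈4116/269⌉ = 16 − 16 = 0
n=50: ⌈(51·84)/269⌉ − ⌈(50·84)/269⌉ = ⌈4284/269⌉ − ⌈4200/269⌉ = 16 − 16 = 0
n=51: ⌈(52·84)/269⌉ − ⌈(51·84)/269⌉ = ⌈4368/269⌉ − ⌈4284/269⌉ = 17 − 16 = 1
n=52: ⌈(53·84)/269⌉ − ⌈(52·84)/269⌉ = ⌈4452/269⌉ − ⌈4368/269⌉ = 17 − 17 = 0
n=53: ⌈(54·84)/269⌉ − ⌈(53·84)/269⌉ = ⌈4536/269⌉ − ⌈4452/269⌉ = 17 − 17 = 0
n=54: ⌈(55·84)/269⌉ − ⌈(54·84)/269⌉ = ⌈4620/269⌉ − ⌈4536/269⌉ = 18 − 17 = 1
n=55: ⌈(56·84)/269⌉ − ⌈(55·84)/269⌉ = ⌈4704/269⌉ − ⌈4620/269⌉ = 18 − 18 = 0
n=56: ⌈(57·84)/269⌉ − ⌈(56·84)/269⌉ = ⌈4788/269⌉ − ⌈4704/269⌉ = 18 − 18 = 0
n=57: ⌈(58·84)/269⌉ − ⌈(57·84)/269⌉ = ⌈4872/269⌉ − ⌈4788/269⌉ = 19 − 18 = 1
n=58: ⌈(59·84)/269⌉ − ⌈(58·84)/269⌉ = ⌈4956/269⌉ − ⌈4872/269⌉ = 19 − 19 = 0
n=59: ⌈(60·84)/269⌉ − ⌈(59·84)/269⌉ = ⌈5040/269⌉ − ⌈4956/269⌉ = 19 − 19 = 0
n=60: ⌈(61·84)/269⌉ − ⌈(60·84)/269⌉ = ⌈5124/269⌉ − ⌈5040/269⌉ = 20 − 19 = 1
n=61: ⌈(62·84)/269⌉ − ⌈(61·84)/269⌉ = ⌈5208/269⌉ − ⌈5124/269⌉ = 20 − 20 = 0

10010010010010001001001001001000100100100100100010010010010010


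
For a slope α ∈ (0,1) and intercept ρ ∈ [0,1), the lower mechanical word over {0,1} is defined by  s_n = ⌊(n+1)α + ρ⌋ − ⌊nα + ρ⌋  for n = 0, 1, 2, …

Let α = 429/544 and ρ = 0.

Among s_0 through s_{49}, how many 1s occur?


39

#1s = Σ_{n=0}^{49} s_n = Σ_{n=0}^{49} (⌊(n+1)α+ρ⌋ − ⌊nα+ρ⌋)
the sum telescopes: every ⌊nα+ρ⌋ with 0 < n < 50 appears once with + and once with −, leaving ⌊50α+ρ⌋ − ⌊0·α+ρ⌋
50α + ρ = (50·429) / 544 = 21450/544
ρ = 0/544
⌊21450/544⌋ = 39,  ⌊0/544⌋ = 0
#1s = 39 − 0 = 39


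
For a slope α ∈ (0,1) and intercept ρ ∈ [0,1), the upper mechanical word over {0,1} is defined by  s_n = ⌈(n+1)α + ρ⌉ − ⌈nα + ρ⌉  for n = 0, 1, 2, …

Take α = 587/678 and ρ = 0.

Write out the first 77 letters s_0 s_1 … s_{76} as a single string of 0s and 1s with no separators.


n=0: ⌈(1·587)/678⌉ − ⌈(0·587)/678⌉ = ⌈587/678⌉ − ⌈0/678⌉ = 1 − 0 = 1
n=1: ⌈(2·587)/678⌉ − ⌈(1·587)/678⌉ = ⌈1174/678⌉ − ⌈587/678⌉ = 2 − 1 = 1
n=2: ⌈(3·587)/678⌉ − ⌈(2·587)/678⌉ = ⌈1761/678⌉ − ⌈1174/678⌉ = 3 − 2 = 1
n=3: ⌈(4·587)/678⌉ − ⌈(3·587)/678⌉ = ⌈2348/678⌉ − ⌈1761/678⌉ = 4 − 3 = 1
n=4: ⌈(5·587)/678⌉ − ⌈(4·587)/678⌉ = ⌈2935/678⌉ − ⌈2348/678⌉ = 5 − 4 = 1
n=5: ⌈(6·587)/678⌉ − ⌈(5·587)/678⌉ = ⌈3522/678⌉ − ⌈2935/678⌉ = 6 − 5 = 1
n=6: ⌈(7·587)/678⌉ − ⌈(6·587)/678⌉ = ⌈4109/678⌉ − ⌈3522/678⌉ = 7 − 6 = 1
n=7: ⌈(8·587)/678⌉ − ⌈(7·587)/678⌉ = ⌈4696/678⌉ − ⌈4109/678⌉ = 7 − 7 = 0
n=8: ⌈(9·587)/678⌉ − ⌈(8·587)/678⌉ = ⌈5283/678⌉ − ⌈4696/678⌉ = 8 − 7 = 1
n=9: ⌈(10·587)/678⌉ − ⌈(9·587)/678⌉ = ⌈5870/678⌉ − ⌈5283/678⌉ = 9 − 8 = 1
n=10: ⌈(11·587)/678⌉ − ⌈(10·587)/678⌉ = ⌈6457/678⌉ − ⌈5870/678⌉ = 10 − 9 = 1
n=11: ⌈(12·587)/678⌉ − ⌈(11·587)/678⌉ = ⌈7044/678⌉ − ⌈6457/678⌉ = 11 − 10 = 1
n=12: ⌈(13·587)/678⌉ − ⌈(12·587)/678⌉ = ⌈7631/678⌉ − ⌈7044/678⌉ = 12 − 11 = 1
n=13: ⌈(14·587)/678⌉ − ⌈(13·587)/678⌉ = ⌈8218/678⌉ − ⌈7631/678⌉ = 13 − 12 = 1
n=14: ⌈(15·587)/678⌉ − ⌈(14·587)/678⌉ = ⌈8805/678⌉ − ⌈8218/678⌉ = 13 − 13 = 0
n=15: ⌈(16·587)/678⌉ − ⌈(15·587)/678⌉ = ⌈9392/678⌉ − ⌈8805/678⌉ = 14 − 13 = 1
n=16: ⌈(17·587)/678⌉ − ⌈(16·587)/678⌉ = ⌈9979/678⌉ − ⌈9392/678⌉ = 15 − 14 = 1
n=17: ⌈(18·587)/678⌉ − ⌈(17·587)/678⌉ = ⌈10566/678⌉ − ⌈9979/678⌉ = 16 − 15 = 1
n=18: ⌈(19·587)/678⌉ − ⌈(18·587)/678⌉ = ⌈11153/678⌉ − ⌈10566/678⌉ = 17 − 16 = 1
n=19: ⌈(20·587)/678⌉ − ⌈(19·587)/678⌉ = ⌈11740/678⌉ − ⌈11153/678⌉ = 18 − 17 = 1
n=20: ⌈(21·587)/678⌉ − ⌈(20·587)/678⌉ = ⌈12327/678⌉ − ⌈11740/678⌉ = 19 − 18 = 1
n=21: ⌈(22·587)/678⌉ − ⌈(21·587)/678⌉ = ⌈12914/678⌉ − ⌈12327/678⌉ = 20 − 19 = 1
n=22: ⌈(23·587)/678⌉ − ⌈(22·587)/678⌉ = ⌈13501/678⌉ − ⌈12914/678⌉ = 20 − 20 = 0
n=23: ⌈(24·587)/678⌉ − ⌈(23·587)/678⌉ = ⌈14088/678⌉ − ⌈13501/678⌉ = 21 − 20 = 1
n=24: ⌈(25·587)/678⌉ − ⌈(24·587)/678⌉ = ⌈14675/678⌉ − ⌈14088/678⌉ = 22 − 21 = 1
n=25: ⌈(26·587)/678⌉ − ⌈(25·587)/678⌉ = ⌈15262/678⌉ − ⌈14675/678⌉ = 23 − 22 = 1
n=26: ⌈(27·587)/678⌉ − ⌈(26·587)/678⌉ = ⌈15849/678⌉ − ⌈15262/678⌉ = 24 − 23 = 1
n=27: ⌈(28·587)/678⌉ − ⌈(27·587)/678⌉ = ⌈16436/678⌉ − ⌈15849/678⌉ = 25 − 24 = 1
n=28: ⌈(29·587)/678⌉ − ⌈(28·587)/678⌉ = ⌈17023/678⌉ − ⌈16436/678⌉ = 26 − 25 = 1
n=29: ⌈(30·587)/678⌉ − ⌈(29·587)/678⌉ = ⌈17610/678⌉ − ⌈17023/678⌉ = 26 − 26 = 0
n=30: ⌈(31·587)/678⌉ − ⌈(30·587)/678⌉ = ⌈18197/678⌉ − ⌈17610/678⌉ = 27 − 26 = 1
n=31: ⌈(32·587)/678⌉ − ⌈(31·587)/678⌉ = ⌈18784/678⌉ − ⌈18197/678⌉ = 28 − 27 = 1
n=32: ⌈(33·587)/678⌉ − ⌈(32·587)/678⌉ = ⌈19371/678⌉ − ⌈18784/678⌉ = 29 − 28 = 1
n=33: ⌈(34·587)/678⌉ − ⌈(33·587)/678⌉ = ⌈19958/678⌉ − ⌈19371/678⌉ = 30 − 29 = 1
n=34: ⌈(35·587)/678⌉ − ⌈(34·587)/678⌉ = ⌈20545/678⌉ − ⌈19958/678⌉ = 31 − 30 = 1
n=35: ⌈(36·587)/678⌉ − ⌈(35·587)/678⌉ = ⌈21132/678⌉ − ⌈20545/678⌉ = 32 − 31 = 1
n=36: ⌈(37·587)/678⌉ − ⌈(36·587)/678⌉ = ⌈21719/678⌉ − ⌈21132/678⌉ = 33 − 32 = 1
n=37: ⌈(38·587)/678⌉ − ⌈(37·587)/678⌉ = ⌈22306/678⌉ − ⌈21719/678⌉ = 33 − 33 = 0
n=38: ⌈(39·587)/678⌉ − ⌈(38·587)/678⌉ = ⌈22893/678⌉ − ⌈22306/678⌉ = 34 − 33 = 1
n=39: ⌈(40·587)/678⌉ − ⌈(39·587)/678⌉ = ⌈23480/678⌉ − ⌈22893/678⌉ = 35 − 34 = 1
n=40: ⌈(41·587)/678⌉ − ⌈(40·587)/678⌉ = ⌈24067/678⌉ − ⌈23480/678⌉ = 36 − 35 = 1
n=41: ⌈(42·587)/678⌉ − ⌈(41·587)/678⌉ = ⌈24654/678⌉ − ⌈24067/678⌉ = 37 − 36 = 1
n=42: ⌈(43·587)/678⌉ − ⌈(42·587)/678⌉ = ⌈25241/678⌉ − ⌈24654/678⌉ = 38 − 37 = 1
n=43: ⌈(44·587)/678⌉ − ⌈(43·587)/678⌉ = ⌈25828/678⌉ − ⌈25241/678⌉ = 39 − 38 = 1
n=44: ⌈(45·587)/678⌉ − ⌈(44·587)/678⌉ = ⌈26415/678⌉ − ⌈25828/678⌉ = 39 − 39 = 0
n=45: ⌈(46·587)/678⌉ − ⌈(45·587)/678⌉ = ⌈27002/678⌉ − ⌈26415/678⌉ = 40 − 39 = 1
n=46: ⌈(47·587)/678⌉ − ⌈(46·587)/678⌉ = ⌈27589/678⌉ − ⌈27002/678⌉ = 41 − 40 = 1
n=47: ⌈(48·587)/678⌉ − ⌈(47·587)/678⌉ = ⌈28176/678⌉ − ⌈27589/678⌉ = 42 − 41 = 1
n=48: ⌈(49·587)/678⌉ − ⌈(48·587)/678⌉ = ⌈28763/678⌉ − ⌈28176/678⌉ = 43 − 42 = 1
n=49: ⌈(50·587)/678⌉ − ⌈(49·587)/678⌉ = ⌈29350/678⌉ − ⌈28763/678⌉ = 44 − 43 = 1
n=50: ⌈(51·587)/678⌉ − ⌈(50·587)/678⌉ = ⌈29937/678⌉ − ⌈29350/678⌉ = 45 − 44 = 1
n=51: ⌈(52·587)/678⌉ − ⌈(51·587)/678⌉ = ⌈30524/678⌉ − ⌈29937/678⌉ = 46 − 45 = 1
n=52: ⌈(53·587)/678⌉ − ⌈(52·587)/678⌉ = ⌈31111/678⌉ − ⌈30524/678⌉ = 46 − 46 = 0
n=53: ⌈(54·587)/678⌉ − ⌈(53·587)/678⌉ = ⌈31698/678⌉ − ⌈31111/678⌉ = 47 − 46 = 1
n=54: ⌈(55·587)/678⌉ − ⌈(54·587)/678⌉ = ⌈32285/678⌉ − ⌈31698/678⌉ = 48 − 47 = 1
n=55: ⌈(56·587)/678⌉ − ⌈(55·587)/678⌉ = ⌈32872/678⌉ − ⌈32285/678⌉ = 49 − 48 = 1
n=56: ⌈(57·587)/678⌉ − ⌈(56·587)/678⌉ = ⌈33459/678⌉ − ⌈32872/678⌉ = 50 − 49 = 1
n=57: ⌈(58·587)/678⌉ − ⌈(57·587)/678⌉ = ⌈34046/678⌉ − ⌈33459/678⌉ = 51 − 50 = 1
n=58: ⌈(59·587)/678⌉ − ⌈(58·587)/678⌉ = ⌈34633/678⌉ − ⌈34046/678⌉ = 52 − 51 = 1
n=59: ⌈(60·587)/678⌉ − ⌈(59·587)/678⌉ = ⌈35220/678⌉ − ⌈34633/678⌉ = 52 − 52 = 0
n=60: ⌈(61·587)/678⌉ − ⌈(60·587)/678⌉ = ⌈35807/678⌉ − ⌈35220/678⌉ = 53 − 52 = 1
n=61: ⌈(62·587)/678⌉ − ⌈(61·587)/678⌉ = ⌈36394/678⌉ − ⌈35807/678⌉ = 54 − 53 = 1
n=62: ⌈(63·587)/678⌉ − ⌈(62·587)/678⌉ = ⌈36981/678⌉ − ⌈36394/678⌉ = 55 − 54 = 1
n=63: ⌈(64·587)/678⌉ − ⌈(63·587)/678⌉ = ⌈37568/678⌉ − ⌈36981/678⌉ = 56 − 55 = 1
n=64: ⌈(65·587)/678⌉ − ⌈(64·587)/678⌉ = ⌈38155/678⌉ − ⌈37568/678⌉ = 57 − 56 = 1
n=65: ⌈(66·587)/678⌉ − ⌈(65·587)/678⌉ = ⌈38742/678⌉ − ⌈38155/678⌉ = 58 − 57 = 1
n=66: ⌈(67·587)/678⌉ − ⌈(66·587)/678⌉ = ⌈39329/678⌉ − ⌈38742/678⌉ = 59 − 58 = 1
n=67: ⌈(68·587)/678⌉ − ⌈(67·587)/678⌉ = ⌈39916/678⌉ − ⌈39329/678⌉ = 59 − 59 = 0
n=68: ⌈(69·587)/678⌉ − ⌈(68·587)/678⌉ = ⌈40503/678⌉ − ⌈39916/678⌉ = 60 − 59 = 1
n=69: ⌈(70·587)/678⌉ − ⌈(69·587)/678⌉ = ⌈41090/678⌉ − ⌈40503/678⌉ = 61 − 60 = 1
n=70: ⌈(71·587)/678⌉ − ⌈(70·587)/678⌉ = ⌈41677/678⌉ − ⌈41090/678⌉ = 62 − 61 = 1
n=71: ⌈(72·587)/678⌉ − ⌈(71·587)/678⌉ = ⌈42264/678⌉ − ⌈41677/678⌉ = 63 − 62 = 1
n=72: ⌈(73·587)/678⌉ − ⌈(72·587)/678⌉ = ⌈42851/678⌉ − ⌈42264/678⌉ = 64 − 63 = 1
n=73: ⌈(74·587)/678⌉ − ⌈(73·587)/678⌉ = ⌈43438/678⌉ − ⌈42851/678⌉ = 65 − 64 = 1
n=74: ⌈(75·587)/678⌉ − ⌈(74·587)/678⌉ = ⌈44025/678⌉ − ⌈43438/678⌉ = 65 − 65 = 0
n=75: ⌈(76·587)/678⌉ − ⌈(75·587)/678⌉ = ⌈44612/678⌉ − ⌈44025/678⌉ = 66 − 65 = 1
n=76: ⌈(77·587)/678⌉ − ⌈(76·587)/678⌉ = ⌈45199/678⌉ − ⌈44612/678⌉ = 67 − 66 = 1

11111110111111011111110111111011111110111111011111110111111011111110111111011


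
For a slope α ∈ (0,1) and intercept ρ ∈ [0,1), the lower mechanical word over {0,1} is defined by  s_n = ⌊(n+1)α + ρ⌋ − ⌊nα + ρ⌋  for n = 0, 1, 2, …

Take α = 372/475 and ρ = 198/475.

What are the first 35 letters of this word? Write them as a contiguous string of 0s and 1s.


n=0: ⌊(1·372+198)/475⌋ − ⌊(0·372+198)/475⌋ = ⌊570/475⌋ − ⌊198/475⌋ = 1 − 0 = 1
n=1: ⌊(2·372+198)/475⌋ − ⌊(1·372+198)/475⌋ = ⌊942/475⌋ − ⌊570/475⌋ = 1 − 1 = 0
n=2: ⌊(3·372+198)/475⌋ − ⌊(2·372+198)/475⌋ = ⌊1314/475⌋ − ⌊942/475⌋ = 2 − 1 = 1
n=3: ⌊(4·372+198)/475⌋ − ⌊(3·372+198)/475⌋ = ⌊1686/475⌋ − ⌊1314/475⌋ = 3 − 2 = 1
n=4: ⌊(5·372+198)/475⌋ − ⌊(4·372+198)/475⌋ = ⌊2058/475⌋ − ⌊1686/475⌋ = 4 − 3 = 1
n=5: ⌊(6·372+198)/475⌋ − ⌊(5·372+198)/475⌋ = ⌊2430/475⌋ − ⌊2058/475⌋ = 5 − 4 = 1
n=6: ⌊(7·372+198)/475⌋ − ⌊(6·372+198)/475⌋ = ⌊2802/475⌋ − ⌊2430/475⌋ = 5 − 5 = 0
n=7: ⌊(8·372+198)/475⌋ − ⌊(7·372+198)/475⌋ = ⌊3174/475⌋ − ⌊2802/475⌋ = 6 − 5 = 1
n=8: ⌊(9·372+198)/475⌋ − ⌊(8·372+198)/475⌋ = ⌊3546/475⌋ − ⌊3174/475⌋ = 7 − 6 = 1
n=9: ⌊(10·372+198)/475⌋ − ⌊(9·372+198)/475⌋ = ⌊3918/475⌋ − ⌊3546/475⌋ = 8 − 7 = 1
n=10: ⌊(11·372+198)/475⌋ − ⌊(10·372+198)/475⌋ = ⌊4290/475⌋ − ⌊3918/475⌋ = 9 − 8 = 1
n=11: ⌊(12·372+198)/475⌋ − ⌊(11·372+198)/475⌋ = ⌊4662/475⌋ − ⌊4290/475⌋ = 9 − 9 = 0
n=12: ⌊(13·372+198)/475⌋ − ⌊(12·372+198)/475⌋ = ⌊5034/475⌋ − ⌊4662/475⌋ = 10 − 9 = 1
n=13: ⌊(14·372+198)/475⌋ − ⌊(13·372+198)/475⌋ = ⌊5406/475⌋ − ⌊5034/475⌋ = 11 − 10 = 1
n=14: ⌊(15·372+198)/475⌋ − ⌊(14·372+198)/475⌋ = ⌊5778/475⌋ − ⌊5406/475⌋ = 12 − 11 = 1
n=15: ⌊(16·372+198)/475⌋ − ⌊(15·372+198)/475⌋ = ⌊6150/475⌋ − ⌊5778/475⌋ = 12 − 12 = 0
n=16: ⌊(17·372+198)/475⌋ − ⌊(16·372+198)/475⌋ = ⌊6522/475⌋ − ⌊6150/475⌋ = 13 − 12 = 1
n=17: ⌊(18·372+198)/475⌋ − ⌊(17·372+198)/475⌋ = ⌊6894/475⌋ − ⌊6522/475⌋ = 14 − 13 = 1
n=18: ⌊(19·372+198)/475⌋ − ⌊(18·372+198)/475⌋ = ⌊7266/475⌋ − ⌊6894/475⌋ = 15 − 14 = 1
n=19: ⌊(20·372+198)/475⌋ − ⌊(19·372+198)/475⌋ = ⌊7638/475⌋ − ⌊7266/475⌋ = 16 − 15 = 1
n=20: ⌊(21·372+198)/475⌋ − ⌊(20·372+198)/475⌋ = ⌊8010/475⌋ − ⌊7638/475⌋ = 16 − 16 = 0
n=21: ⌊(22·372+198)/475⌋ − ⌊(21·372+198)/475⌋ = ⌊8382/475⌋ − ⌊8010/475⌋ = 17 − 16 = 1
n=22: ⌊(23·372+198)/475⌋ − ⌊(22·372+198)/475⌋ = ⌊8754/475⌋ − ⌊8382/475⌋ = 18 − 17 = 1
n=23: ⌊(24·372+198)/475⌋ − ⌊(23·372+198)/475⌋ = ⌊9126/475⌋ − ⌊8754/475⌋ = 19 − 18 = 1
n=24: ⌊(25·372+198)/475⌋ − ⌊(24·372+198)/475⌋ = ⌊9498/475⌋ − ⌊9126/475⌋ = 19 − 19 = 0
n=25: ⌊(26·372+198)/475⌋ − ⌊(25·372+198)/475⌋ = ⌊9870/475⌋ − ⌊9498/475⌋ = 20 − 19 = 1
n=26: ⌊(27·372+198)/475⌋ − ⌊(26·372+198)/475⌋ = ⌊10242/475⌋ − ⌊9870/475⌋ = 21 − 20 = 1
n=27: ⌊(28·372+198)/475⌋ − ⌊(27·372+198)/475⌋ = ⌊10614/475⌋ − ⌊10242/475⌋ = 22 − 21 = 1
n=28: ⌊(29·372+198)/475⌋ − ⌊(28·372+198)/475⌋ = ⌊10986/475⌋ − ⌊10614/475⌋ = 23 − 22 = 1
n=29: ⌊(30·372+198)/475⌋ − ⌊(29·372+198)/475⌋ = ⌊11358/475⌋ − ⌊10986/475⌋ = 23 − 23 = 0
n=30: ⌊(31·372+198)/475⌋ − ⌊(30·372+198)/475⌋ = ⌊11730/475⌋ − ⌊11358/475⌋ = 24 − 23 = 1
n=31: ⌊(32·372+198)/475⌋ − ⌊(31·372+198)/475⌋ = ⌊12102/475⌋ − ⌊11730/475⌋ = 25 − 24 = 1
n=32: ⌊(33·372+198)/475⌋ − ⌊(32·372+198)/475⌋ = ⌊12474/475⌋ − ⌊12102/475⌋ = 26 − 25 = 1
n=33: ⌊(34·372+198)/475⌋ − ⌊(33·372+198)/475⌋ = ⌊12846/475⌋ − ⌊12474/475⌋ = 27 − 26 = 1
n=34: ⌊(35·372+198)/475⌋ − ⌊(34·372+198)/475⌋ = ⌊13218/475⌋ − ⌊12846/475⌋ = 27 − 27 = 0

10111101111011101111011101111011110


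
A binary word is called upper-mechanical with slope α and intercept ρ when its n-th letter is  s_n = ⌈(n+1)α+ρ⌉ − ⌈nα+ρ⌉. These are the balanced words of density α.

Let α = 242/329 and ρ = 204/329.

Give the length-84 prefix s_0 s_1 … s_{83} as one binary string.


n=0: ⌈(1·242+204)/329⌉ − ⌈(0·242+204)/329⌉ = ⌈446/329⌉ − ⌈204/329⌉ = 2 − 1 = 1
n=1: ⌈(2·242+204)/329⌉ − ⌈(1·242+204)/329⌉ = ⌈688/329⌉ − ⌈446/329⌉ = 3 − 2 = 1
n=2: ⌈(3·242+204)/329⌉ − ⌈(2·242+204)/329⌉ = ⌈930/329⌉ − ⌈688/329⌉ = 3 − 3 = 0
n=3: ⌈(4·242+204)/329⌉ − ⌈(3·242+204)/329⌉ = ⌈1172/329⌉ − ⌈930/329⌉ = 4 − 3 = 1
n=4: ⌈(5·242+204)/329⌉ − ⌈(4·242+204)/329⌉ = ⌈1414/329⌉ − ⌈1172/329⌉ = 5 − 4 = 1
n=5: ⌈(6·242+204)/329⌉ − ⌈(5·242+204)/329⌉ = ⌈1656/329⌉ − ⌈1414/329⌉ = 6 − 5 = 1
n=6: ⌈(7·242+204)/329⌉ − ⌈(6·242+204)/329⌉ = ⌈1898/329⌉ − ⌈1656/329⌉ = 6 − 6 = 0
n=7: ⌈(8·242+204)/329⌉ − ⌈(7·242+204)/329⌉ = ⌈2140/329⌉ − ⌈1898/329⌉ = 7 − 6 = 1
n=8: ⌈(9·242+204)/329⌉ − ⌈(8·242+204)/329⌉ = ⌈2382/329⌉ − ⌈2140/329⌉ = 8 − 7 = 1
n=9: ⌈(10·242+204)/329⌉ − ⌈(9·242+204)/329⌉ = ⌈2624/329⌉ − ⌈2382/329⌉ = 8 − 8 = 0
n=10: ⌈(11·242+204)/329⌉ − ⌈(10·242+204)/329⌉ = ⌈2866/329⌉ − ⌈2624/329⌉ = 9 − 8 = 1
n=11: ⌈(12·242+204)/329⌉ − ⌈(11·242+204)/329⌉ = ⌈3108/329⌉ − ⌈2866/329⌉ = 10 − 9 = 1
n=12: ⌈(13·242+204)/329⌉ − ⌈(12·242+204)/329⌉ = ⌈3350/329⌉ − ⌈3108/329⌉ = 11 − 10 = 1
n=13: ⌈(14·242+204)/329⌉ − ⌈(13·242+204)/329⌉ = ⌈3592/329⌉ − ⌈3350/329⌉ = 11 − 11 = 0
n=14: ⌈(15·242+204)/329⌉ − ⌈(14·242+204)/329⌉ = ⌈3834/329⌉ − ⌈3592/329⌉ = 12 − 11 = 1
n=15: ⌈(16·242+204)/329⌉ − ⌈(15·242+204)/329⌉ = ⌈4076/329⌉ − ⌈3834/329⌉ = 13 − 12 = 1
n=16: ⌈(17·242+204)/329⌉ − ⌈(16·242+204)/329⌉ = ⌈4318/329⌉ − ⌈4076/329⌉ = 14 − 13 = 1
n=17: ⌈(18·242+204)/329⌉ − ⌈(17·242+204)/329⌉ = ⌈4560/329⌉ − ⌈4318/329⌉ = 14 − 14 = 0
n=18: ⌈(19·242+204)/329⌉ − ⌈(18·242+204)/329⌉ = ⌈4802/329⌉ − ⌈4560/329⌉ = 15 − 14 = 1
n=19: ⌈(20·242+204)/329⌉ − ⌈(19·242+204)/329⌉ = ⌈5044/329⌉ − ⌈4802/329⌉ = 16 − 15 = 1
n=20: ⌈(21·242+204)/329⌉ − ⌈(20·242+204)/329⌉ = ⌈5286/329⌉ − ⌈5044/329⌉ = 17 − 16 = 1
n=21: ⌈(22·242+204)/329⌉ − ⌈(21·242+204)/329⌉ = ⌈5528/329⌉ − ⌈5286/329⌉ = 17 − 17 = 0
n=22: ⌈(23·242+204)/329⌉ − ⌈(22·242+204)/329⌉ = ⌈5770/329⌉ − ⌈5528/329⌉ = 18 − 17 = 1
n=23: ⌈(24·242+204)/329⌉ − ⌈(23·242+204)/329⌉ = ⌈6012/329⌉ − ⌈5770/329⌉ = 19 − 18 = 1
n=24: ⌈(25·242+204)/329⌉ − ⌈(24·242+204)/329⌉ = ⌈6254/329⌉ − ⌈6012/329⌉ = 20 − 19 = 1
n=25: ⌈(26·242+204)/329⌉ − ⌈(25·242+204)/329⌉ = ⌈6496/329⌉ − ⌈6254/329⌉ = 20 − 20 = 0
n=26: ⌈(27·242+204)/329⌉ − ⌈(26·242+204)/329⌉ = ⌈6738/329⌉ − ⌈6496/329⌉ = 21 − 20 = 1
n=27: ⌈(28·242+204)/329⌉ − ⌈(27·242+204)/329⌉ = ⌈6980/329⌉ − ⌈6738/329⌉ = 22 − 21 = 1
n=28: ⌈(29·242+204)/329⌉ − ⌈(28·242+204)/329⌉ = ⌈7222/329⌉ − ⌈6980/329⌉ = 22 − 22 = 0
n=29: ⌈(30·242+204)/329⌉ − ⌈(29·242+204)/329⌉ = ⌈7464/329⌉ − ⌈7222/329⌉ = 23 − 22 = 1
n=30: ⌈(31·242+204)/329⌉ − ⌈(30·242+204)/329⌉ = ⌈7706/329⌉ − ⌈7464/329⌉ = 24 − 23 = 1
n=31: ⌈(32·242+204)/329⌉ − ⌈(31·242+204)/329⌉ = ⌈7948/329⌉ − ⌈7706/329⌉ = 25 − 24 = 1
n=32: ⌈(33·242+204)/329⌉ − ⌈(32·242+204)/329⌉ = ⌈8190/329⌉ − ⌈7948/329⌉ = 25 − 25 = 0
n=33: ⌈(34·242+204)/329⌉ − ⌈(33·242+204)/329⌉ = ⌈8432/329⌉ − ⌈8190/329⌉ = 26 − 25 = 1
n=34: ⌈(35·242+204)/329⌉ − ⌈(34·242+204)/329⌉ = ⌈8674/329⌉ − ⌈8432/329⌉ = 27 − 26 = 1
n=35: ⌈(36·242+204)/329⌉ − ⌈(35·242+204)/329⌉ = ⌈8916/329⌉ − ⌈8674/329⌉ = 28 − 27 = 1
n=36: ⌈(37·242+204)/329⌉ − ⌈(36·242+204)/329⌉ = ⌈9158/329⌉ − ⌈8916/329⌉ = 28 − 28 = 0
n=37: ⌈(38·242+204)/329⌉ − ⌈(37·242+204)/329⌉ = ⌈9400/329⌉ − ⌈9158/329⌉ = 29 − 28 = 1
n=38: ⌈(39·242+204)/329⌉ − ⌈(38·242+204)/329⌉ = ⌈9642/329⌉ − ⌈9400/329⌉ = 30 − 29 = 1
n=39: ⌈(40·242+204)/329⌉ − ⌈(39·242+204)/329⌉ = ⌈9884/329⌉ − ⌈9642/329⌉ = 31 − 30 = 1
n=40: ⌈(41·242+204)/329⌉ − ⌈(40·242+204)/329⌉ = ⌈10126/329⌉ − ⌈9884/329⌉ = 31 − 31 = 0
n=41: ⌈(42·242+204)/329⌉ − ⌈(41·242+204)/329⌉ = ⌈10368/329⌉ − ⌈10126/329⌉ = 32 − 31 = 1
n=42: ⌈(43·242+204)/329⌉ − ⌈(42·242+204)/329⌉ = ⌈10610/329⌉ − ⌈10368/329⌉ = 33 − 32 = 1
n=43: ⌈(44·242+204)/329⌉ − ⌈(43·242+204)/329⌉ = ⌈10852/329⌉ − ⌈10610/329⌉ = 33 − 33 = 0
n=44: ⌈(45·242+204)/329⌉ − ⌈(44·242+204)/329⌉ = ⌈11094/329⌉ − ⌈10852/329⌉ = 34 − 33 = 1
n=45: ⌈(46·242+204)/329⌉ − ⌈(45·242+204)/329⌉ = ⌈11336/329⌉ − ⌈11094/329⌉ = 35 − 34 = 1
n=46: ⌈(47·242+204)/329⌉ − ⌈(46·242+204)/329⌉ = ⌈11578/329⌉ − ⌈11336/329⌉ = 36 − 35 = 1
n=47: ⌈(48·242+204)/329⌉ − ⌈(47·242+204)/329⌉ = ⌈11820/329⌉ − ⌈11578/329⌉ = 36 − 36 = 0
n=48: ⌈(49·242+204)/329⌉ − ⌈(48·242+204)/329⌉ = ⌈12062/329⌉ − ⌈11820/329⌉ = 37 − 36 = 1
n=49: ⌈(50·242+204)/329⌉ − ⌈(49·242+204)/329⌉ = ⌈12304/329⌉ − ⌈12062/329⌉ = 38 − 37 = 1
n=50: ⌈(51·242+204)/329⌉ − ⌈(50·242+204)/329⌉ = ⌈12546/329⌉ − ⌈12304/329⌉ = 39 − 38 = 1
n=51: ⌈(52·242+204)/329⌉ − ⌈(51·242+204)/329⌉ = ⌈12788/329⌉ − ⌈12546/329⌉ = 39 − 39 = 0
n=52: ⌈(53·242+204)/329⌉ − ⌈(52·242+204)/329⌉ = ⌈13030/329⌉ − ⌈12788/329⌉ = 40 − 39 = 1
n=53: ⌈(54·242+204)/329⌉ − ⌈(53·242+204)/329⌉ = ⌈13272/329⌉ − ⌈13030/329⌉ = 41 − 40 = 1
n=54: ⌈(55·242+204)/329⌉ − ⌈(54·242+204)/329⌉ = ⌈13514/329⌉ − ⌈13272/329⌉ = 42 − 41 = 1
n=55: ⌈(56·242+204)/329⌉ − ⌈(55·242+204)/329⌉ = ⌈13756/329⌉ − ⌈13514/329⌉ = 42 − 42 = 0
n=56: ⌈(57·242+204)/329⌉ − ⌈(56·242+204)/329⌉ = ⌈13998/329⌉ − ⌈13756/329⌉ = 43 − 42 = 1
n=57: ⌈(58·242+204)/329⌉ − ⌈(57·242+204)/329⌉ = ⌈14240/329⌉ − ⌈13998/329⌉ = 44 − 43 = 1
n=58: ⌈(59·242+204)/329⌉ − ⌈(58·242+204)/329⌉ = ⌈14482/329⌉ − ⌈14240/329⌉ = 45 − 44 = 1
n=59: ⌈(60·242+204)/329⌉ − ⌈(59·242+204)/329⌉ = ⌈14724/329⌉ − ⌈14482/329⌉ = 45 − 45 = 0
n=60: ⌈(61·242+204)/329⌉ − ⌈(60·242+204)/329⌉ = ⌈14966/329⌉ − ⌈14724/329⌉ = 46 − 45 = 1
n=61: ⌈(62·242+204)/329⌉ − ⌈(61·242+204)/329⌉ = ⌈15208/329⌉ − ⌈14966/329⌉ = 47 − 46 = 1
n=62: ⌈(63·242+204)/329⌉ − ⌈(62·242+204)/329⌉ = ⌈15450/329⌉ − ⌈15208/329⌉ = 47 − 47 = 0
n=63: ⌈(64·242+204)/329⌉ − ⌈(63·242+204)/329⌉ = ⌈15692/329⌉ − ⌈15450/329⌉ = 48 − 47 = 1
n=64: ⌈(65·242+204)/329⌉ − ⌈(64·242+204)/329⌉ = ⌈15934/329⌉ − ⌈15692/329⌉ = 49 − 48 = 1
n=65: ⌈(66·242+204)/329⌉ − ⌈(65·242+204)/329⌉ = ⌈16176/329⌉ − ⌈15934/329⌉ = 50 − 49 = 1
n=66: ⌈(67·242+204)/329⌉ − ⌈(66·242+204)/329⌉ = ⌈16418/329⌉ − ⌈16176/329⌉ = 50 − 50 = 0
n=67: ⌈(68·242+204)/329⌉ − ⌈(67·242+204)/329⌉ = ⌈16660/329⌉ − ⌈16418/329⌉ = 51 − 50 = 1
n=68: ⌈(69·242+204)/329⌉ − ⌈(68·242+204)/329⌉ = ⌈16902/329⌉ − ⌈16660/329⌉ = 52 − 51 = 1
n=69: ⌈(70·242+204)/329⌉ − ⌈(69·242+204)/329⌉ = ⌈17144/329⌉ − ⌈16902/329⌉ = 53 − 52 = 1
n=70: ⌈(71·242+204)/329⌉ − ⌈(70·242+204)/329⌉ = ⌈17386/329⌉ − ⌈17144/329⌉ = 53 − 53 = 0
n=71: ⌈(72·242+204)/329⌉ − ⌈(71·242+204)/329⌉ = ⌈17628/329⌉ − ⌈17386/329⌉ = 54 − 53 = 1
n=72: ⌈(73·242+204)/329⌉ − ⌈(72·242+204)/329⌉ = ⌈17870/329⌉ − ⌈17628/329⌉ = 55 − 54 = 1
n=73: ⌈(74·242+204)/329⌉ − ⌈(73·242+204)/329⌉ = ⌈18112/329⌉ − ⌈17870/329⌉ = 56 − 55 = 1
n=74: ⌈(75·242+204)/329⌉ − ⌈(74·242+204)/329⌉ = ⌈18354/329⌉ − ⌈18112/329⌉ = 56 − 56 = 0
n=75: ⌈(76·242+204)/329⌉ − ⌈(75·242+204)/329⌉ = ⌈18596/329⌉ − ⌈18354/329⌉ = 57 − 56 = 1
n=76: ⌈(77·242+204)/329⌉ − ⌈(76·242+204)/329⌉ = ⌈18838/329⌉ − ⌈18596/329⌉ = 58 − 57 = 1
n=77: ⌈(78·242+204)/329⌉ − ⌈(77·242+204)/329⌉ = ⌈19080/329⌉ − ⌈18838/329⌉ = 58 − 58 = 0
n=78: ⌈(79·242+204)/329⌉ − ⌈(78·242+204)/329⌉ = ⌈19322/329⌉ − ⌈19080/329⌉ = 59 − 58 = 1
n=79: ⌈(80·242+204)/329⌉ − ⌈(79·242+204)/329⌉ = ⌈19564/329⌉ − ⌈19322/329⌉ = 60 − 59 = 1
n=80: ⌈(81·242+204)/329⌉ − ⌈(80·242+204)/329⌉ = ⌈19806/329⌉ − ⌈19564/329⌉ = 61 − 60 = 1
n=81: ⌈(82·242+204)/329⌉ − ⌈(81·242+204)/329⌉ = ⌈20048/329⌉ − ⌈19806/329⌉ = 61 − 61 = 0
n=82: ⌈(83·242+204)/329⌉ − ⌈(82·242+204)/329⌉ = ⌈20290/329⌉ − ⌈20048/329⌉ = 62 − 61 = 1
n=83: ⌈(84·242+204)/329⌉ − ⌈(83·242+204)/329⌉ = ⌈20532/329⌉ − ⌈20290/329⌉ = 63 − 62 = 1

110111011011101110111011101101110111011101101110111011101110110111011101110110111011


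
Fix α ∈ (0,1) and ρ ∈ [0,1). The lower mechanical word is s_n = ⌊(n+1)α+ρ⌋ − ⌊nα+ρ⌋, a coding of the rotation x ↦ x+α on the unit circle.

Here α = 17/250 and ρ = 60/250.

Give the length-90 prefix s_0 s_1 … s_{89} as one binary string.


n=0: ⌊(1·17+60)/250⌋ − ⌊(0·17+60)/250⌋ = ⌊77/250⌋ − ⌊60/250⌋ = 0 − 0 = 0
n=1: ⌊(2·17+60)/250⌋ − ⌊(1·17+60)/250⌋ = ⌊94/250⌋ − ⌊77/250⌋ = 0 − 0 = 0
n=2: ⌊(3·17+60)/250⌋ − ⌊(2·17+60)/250⌋ = ⌊111/250⌋ − ⌊94/250⌋ = 0 − 0 = 0
n=3: ⌊(4·17+60)/250⌋ − ⌊(3·17+60)/250⌋ = ⌊128/250⌋ − ⌊111/250⌋ = 0 − 0 = 0
n=4: ⌊(5·17+60)/250⌋ − ⌊(4·17+60)/250⌋ = ⌊145/250⌋ − ⌊128/250⌋ = 0 − 0 = 0
n=5: ⌊(6·17+60)/250⌋ − ⌊(5·17+60)/250⌋ = ⌊162/250⌋ − ⌊145/250⌋ = 0 − 0 = 0
n=6: ⌊(7·17+60)/250⌋ − ⌊(6·17+60)/250⌋ = ⌊179/250⌋ − ⌊162/250⌋ = 0 − 0 = 0
n=7: ⌊(8·17+60)/250⌋ − ⌊(7·17+60)/250⌋ = ⌊196/250⌋ − ⌊179/250⌋ = 0 − 0 = 0
n=8: ⌊(9·17+60)/250⌋ − ⌊(8·17+60)/250⌋ = ⌊213/250⌋ − ⌊196/250⌋ = 0 − 0 = 0
n=9: ⌊(10·17+60)/250⌋ − ⌊(9·17+60)/250⌋ = ⌊230/250⌋ − ⌊213/250⌋ = 0 − 0 = 0
n=10: ⌊(11·17+60)/250⌋ − ⌊(10·17+60)/250⌋ = ⌊247/250⌋ − ⌊230/250⌋ = 0 − 0 = 0
n=11: ⌊(12·17+60)/250⌋ − ⌊(11·17+60)/250⌋ = ⌊264/250⌋ − ⌊247/250⌋ = 1 − 0 = 1
n=12: ⌊(13·17+60)/250⌋ − ⌊(12·17+60)/250⌋ = ⌊281/250⌋ − ⌊264/250⌋ = 1 − 1 = 0
n=13: ⌊(14·17+60)/250⌋ − ⌊(13·17+60)/250⌋ = ⌊298/250⌋ − ⌊281/250⌋ = 1 − 1 = 0
n=14: ⌊(15·17+60)/250⌋ − ⌊(14·17+60)/250⌋ = ⌊315/250⌋ − ⌊298/250⌋ = 1 − 1 = 0
n=15: ⌊(16·17+60)/250⌋ − ⌊(15·17+60)/250⌋ = ⌊332/250⌋ − ⌊315/250⌋ = 1 − 1 = 0
n=16: ⌊(17·17+60)/250⌋ − ⌊(16·17+60)/250⌋ = ⌊349/250⌋ − ⌊332/250⌋ = 1 − 1 = 0
n=17: ⌊(18·17+60)/250⌋ − ⌊(17·17+60)/250⌋ = ⌊366/250⌋ − ⌊349/250⌋ = 1 − 1 = 0
n=18: ⌊(19·17+60)/250⌋ − ⌊(18·17+60)/250⌋ = ⌊383/250⌋ − ⌊366/250⌋ = 1 − 1 = 0
n=19: ⌊(20·17+60)/250⌋ − ⌊(19·17+60)/250⌋ = ⌊400/250⌋ − ⌊383/250⌋ = 1 − 1 = 0
n=20: ⌊(21·17+60)/250⌋ − ⌊(20·17+60)/250⌋ = ⌊417/250⌋ − ⌊400/250⌋ = 1 − 1 = 0
n=21: ⌊(22·17+60)/250⌋ − ⌊(21·17+60)/250⌋ = ⌊434/250⌋ − ⌊417/250⌋ = 1 − 1 = 0
n=22: ⌊(23·17+60)/250⌋ − ⌊(22·17+60)/250⌋ = ⌊451/250⌋ − ⌊434/250⌋ = 1 − 1 = 0
n=23: ⌊(24·17+60)/250⌋ − ⌊(23·17+60)/250⌋ = ⌊468/250⌋ − ⌊451/250⌋ = 1 − 1 = 0
n=24: ⌊(25·17+60)/250⌋ − ⌊(24·17+60)/250⌋ = ⌊485/250⌋ − ⌊468/250⌋ = 1 − 1 = 0
n=25: ⌊(26·17+60)/250⌋ − ⌊(25·17+60)/250⌋ = ⌊502/250⌋ − ⌊485/250⌋ = 2 − 1 = 1
n=26: ⌊(27·17+60)/250⌋ − ⌊(26·17+60)/250⌋ = ⌊519/250⌋ − ⌊502/250⌋ = 2 − 2 = 0
n=27: ⌊(28·17+60)/250⌋ − ⌊(27·17+60)/250⌋ = ⌊536/250⌋ − ⌊519/250⌋ = 2 − 2 = 0
n=28: ⌊(29·17+60)/250⌋ − ⌊(28·17+60)/250⌋ = ⌊553/250⌋ − ⌊536/250⌋ = 2 − 2 = 0
n=29: ⌊(30·17+60)/250⌋ − ⌊(29·17+60)/250⌋ = ⌊570/250⌋ − ⌊553/250⌋ = 2 − 2 = 0
n=30: ⌊(31·17+60)/250⌋ − ⌊(30·17+60)/250⌋ = ⌊587/250⌋ − ⌊570/250⌋ = 2 − 2 = 0
n=31: ⌊(32·17+60)/250⌋ − ⌊(31·17+60)/250⌋ = ⌊604/250⌋ − ⌊587/250⌋ = 2 − 2 = 0
n=32: ⌊(33·17+60)/250⌋ − ⌊(32·17+60)/250⌋ = ⌊621/250⌋ − ⌊604/250⌋ = 2 − 2 = 0
n=33: ⌊(34·17+60)/250⌋ − ⌊(33·17+60)/250⌋ = ⌊638/250⌋ − ⌊621/250⌋ = 2 − 2 = 0
n=34: ⌊(35·17+60)/250⌋ − ⌊(34·17+60)/250⌋ = ⌊655/250⌋ − ⌊638/250⌋ = 2 − 2 = 0
n=35: ⌊(36·17+60)/250⌋ − ⌊(35·17+60)/250⌋ = ⌊672/250⌋ − ⌊655/250⌋ = 2 − 2 = 0
n=36: ⌊(37·17+60)/250⌋ − ⌊(36·17+60)/250⌋ = ⌊689/250⌋ − ⌊672/250⌋ = 2 − 2 = 0
n=37: ⌊(38·17+60)/250⌋ − ⌊(37·17+60)/250⌋ = ⌊706/250⌋ − ⌊689/250⌋ = 2 − 2 = 0
n=38: ⌊(39·17+60)/250⌋ − ⌊(38·17+60)/250⌋ = ⌊723/250⌋ − ⌊706/250⌋ = 2 − 2 = 0
n=39: ⌊(40·17+60)/250⌋ − ⌊(39·17+60)/250⌋ = ⌊740/250⌋ − ⌊723/250⌋ = 2 − 2 = 0
n=40: ⌊(41·17+60)/250⌋ − ⌊(40·17+60)/250⌋ = ⌊757/250⌋ − ⌊740/250⌋ = 3 − 2 = 1
n=41: ⌊(42·17+60)/250⌋ − ⌊(41·17+60)/250⌋ = ⌊774/250⌋ − ⌊757/250⌋ = 3 − 3 = 0
n=42: ⌊(43·17+60)/250⌋ − ⌊(42·17+60)/250⌋ = ⌊791/250⌋ − ⌊774/250⌋ = 3 − 3 = 0
n=43: ⌊(44·17+60)/250⌋ − ⌊(43·17+60)/250⌋ = ⌊808/250⌋ − ⌊791/250⌋ = 3 − 3 = 0
n=44: ⌊(45·17+60)/250⌋ − ⌊(44·17+60)/250⌋ = ⌊825/250⌋ − ⌊808/250⌋ = 3 − 3 = 0
n=45: ⌊(46·17+60)/250⌋ − ⌊(45·17+60)/250⌋ = ⌊842/250⌋ − ⌊825/250⌋ = 3 − 3 = 0
n=46: ⌊(47·17+60)/250⌋ − ⌊(46·17+60)/250⌋ = ⌊859/250⌋ − ⌊842/250⌋ = 3 − 3 = 0
n=47: ⌊(48·17+60)/250⌋ − ⌊(47·17+60)/250⌋ = ⌊876/250⌋ − ⌊859/250⌋ = 3 − 3 = 0
n=48: ⌊(49·17+60)/250⌋ − ⌊(48·17+60)/250⌋ = ⌊893/250⌋ − ⌊876/250⌋ = 3 − 3 = 0
n=49: ⌊(50·17+60)/250⌋ − ⌊(49·17+60)/250⌋ = ⌊910/250⌋ − ⌊893/250⌋ = 3 − 3 = 0
n=50: ⌊(51·17+60)/250⌋ − ⌊(50·17+60)/250⌋ = ⌊927/250⌋ − ⌊910/250⌋ = 3 − 3 = 0
n=51: ⌊(52·17+60)/250⌋ − ⌊(51·17+60)/250⌋ = ⌊944/250⌋ − ⌊927/250⌋ = 3 − 3 = 0
n=52: ⌊(53·17+60)/250⌋ − ⌊(52·17+60)/250⌋ = ⌊961/250⌋ − ⌊944/250⌋ = 3 − 3 = 0
n=53: ⌊(54·17+60)/250⌋ − ⌊(53·17+60)/250⌋ = ⌊978/250⌋ − ⌊961/250⌋ = 3 − 3 = 0
n=54: ⌊(55·17+60)/250⌋ − ⌊(54·17+60)/250⌋ = ⌊995/250⌋ − ⌊978/250⌋ = 3 − 3 = 0
n=55: ⌊(56·17+60)/250⌋ − ⌊(55·17+60)/250⌋ = ⌊1012/250⌋ − ⌊995/250⌋ = 4 − 3 = 1
n=56: ⌊(57·17+60)/250⌋ − ⌊(56·17+60)/250⌋ = ⌊1029/250⌋ − ⌊1012/250⌋ = 4 − 4 = 0
n=57: ⌊(58·17+60)/250⌋ − ⌊(57·17+60)/250⌋ = ⌊1046/250⌋ − ⌊1029/250⌋ = 4 − 4 = 0
n=58: ⌊(59·17+60)/250⌋ − ⌊(58·17+60)/250⌋ = ⌊1063/250⌋ − ⌊1046/250⌋ = 4 − 4 = 0
n=59: ⌊(60·17+60)/250⌋ − ⌊(59·17+60)/250⌋ = ⌊1080/250⌋ − ⌊1063/250⌋ = 4 − 4 = 0
n=60: ⌊(61·17+60)/250⌋ − ⌊(60·17+60)/250⌋ = ⌊1097/250⌋ − ⌊1080/250⌋ = 4 − 4 = 0
n=61: ⌊(62·17+60)/250⌋ − ⌊(61·17+60)/250⌋ = ⌊1114/250⌋ − ⌊1097/250⌋ = 4 − 4 = 0
n=62: ⌊(63·17+60)/250⌋ − ⌊(62·17+60)/250⌋ = ⌊1131/250⌋ − ⌊1114/250⌋ = 4 − 4 = 0
n=63: ⌊(64·17+60)/250⌋ − ⌊(63·17+60)/250⌋ = ⌊1148/250⌋ − ⌊1131/250⌋ = 4 − 4 = 0
n=64: ⌊(65·17+60)/250⌋ − ⌊(64·17+60)/250⌋ = ⌊1165/250⌋ − ⌊1148/250⌋ = 4 − 4 = 0
n=65: ⌊(66·17+60)/250⌋ − ⌊(65·17+60)/250⌋ = ⌊1182/250⌋ − ⌊1165/250⌋ = 4 − 4 = 0
n=66: ⌊(67·17+60)/250⌋ − ⌊(66·17+60)/250⌋ = ⌊1199/250⌋ − ⌊1182/250⌋ = 4 − 4 = 0
n=67: ⌊(68·17+60)/250⌋ − ⌊(67·17+60)/250⌋ = ⌊1216/250⌋ − ⌊1199/250⌋ = 4 − 4 = 0
n=68: ⌊(69·17+60)/250⌋ − ⌊(68·17+60)/250⌋ = ⌊1233/250⌋ − ⌊1216/250⌋ = 4 − 4 = 0
n=69: ⌊(70·17+60)/250⌋ − ⌊(69·17+60)/250⌋ = ⌊1250/250⌋ − ⌊1233/250⌋ = 5 − 4 = 1
n=70: ⌊(71·17+60)/250⌋ − ⌊(70·17+60)/250⌋ = ⌊1267/250⌋ − ⌊1250/250⌋ = 5 − 5 = 0
n=71: ⌊(72·17+60)/250⌋ − ⌊(71·17+60)/250⌋ = ⌊1284/250⌋ − ⌊1267/250⌋ = 5 − 5 = 0
n=72: ⌊(73·17+60)/250⌋ − ⌊(72·17+60)/250⌋ = ⌊1301/250⌋ − ⌊1284/250⌋ = 5 − 5 = 0
n=73: ⌊(74·17+60)/250⌋ − ⌊(73·17+60)/250⌋ = ⌊1318/250⌋ − ⌊1301/250⌋ = 5 − 5 = 0
n=74: ⌊(75·17+60)/250⌋ − ⌊(74·17+60)/250⌋ = ⌊1335/250⌋ − ⌊1318/250⌋ = 5 − 5 = 0
n=75: ⌊(76·17+60)/250⌋ − ⌊(75·17+60)/250⌋ = ⌊1352/250⌋ − ⌊1335/250⌋ = 5 − 5 = 0
n=76: ⌊(77·17+60)/250⌋ − ⌊(76·17+60)/250⌋ = ⌊1369/250⌋ − ⌊1352/250⌋ = 5 − 5 = 0
n=77: ⌊(78·17+60)/250⌋ − ⌊(77·17+60)/250⌋ = ⌊1386/250⌋ − ⌊1369/250⌋ = 5 − 5 = 0
n=78: ⌊(79·17+60)/250⌋ − ⌊(78·17+60)/250⌋ = ⌊1403/250⌋ − ⌊1386/250⌋ = 5 − 5 = 0
n=79: ⌊(80·17+60)/250⌋ − ⌊(79·17+60)/250⌋ = ⌊1420/250⌋ − ⌊1403/250⌋ = 5 − 5 = 0
n=80: ⌊(81·17+60)/250⌋ − ⌊(80·17+60)/250⌋ = ⌊1437/250⌋ − ⌊1420/250⌋ = 5 − 5 = 0
n=81: ⌊(82·17+60)/250⌋ − ⌊(81·17+60)/250⌋ = ⌊1454/250⌋ − ⌊1437/250⌋ = 5 − 5 = 0
n=82: ⌊(83·17+60)/250⌋ − ⌊(82·17+60)/250⌋ = ⌊1471/250⌋ − ⌊1454/250⌋ = 5 − 5 = 0
n=83: ⌊(84·17+60)/250⌋ − ⌊(83·17+60)/250⌋ = ⌊1488/250⌋ − ⌊1471/250⌋ = 5 − 5 = 0
n=84: ⌊(85·17+60)/250⌋ − ⌊(84·17+60)/250⌋ = ⌊1505/250⌋ − ⌊1488/250⌋ = 6 − 5 = 1
n=85: ⌊(86·17+60)/250⌋ − ⌊(85·17+60)/250⌋ = ⌊1522/250⌋ − ⌊1505/250⌋ = 6 − 6 = 0
n=86: ⌊(87·17+60)/250⌋ − ⌊(86·17+60)/250⌋ = ⌊1539/250⌋ − ⌊1522/250⌋ = 6 − 6 = 0
n=87: ⌊(88·17+60)/250⌋ − ⌊(87·17+60)/250⌋ = ⌊1556/250⌋ − ⌊1539/250⌋ = 6 − 6 = 0
n=88: ⌊(89·17+60)/250⌋ − ⌊(88·17+60)/250⌋ = ⌊1573/250⌋ − ⌊1556/250⌋ = 6 − 6 = 0
n=89: ⌊(90·17+60)/250⌋ − ⌊(89·17+60)/250⌋ = ⌊1590/250⌋ − ⌊1573/250⌋ = 6 − 6 = 0

000000000001000000000000010000000000000010000000000000010000000000000100000000000000100000


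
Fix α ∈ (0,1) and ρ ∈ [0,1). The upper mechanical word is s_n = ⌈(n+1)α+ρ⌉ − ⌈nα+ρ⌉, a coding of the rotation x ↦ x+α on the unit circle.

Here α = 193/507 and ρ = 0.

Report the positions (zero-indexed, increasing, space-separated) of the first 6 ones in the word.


n=0: ⌈193/507⌉−⌈0/507⌉ = 1−0 = 1  ← one
n=1: ⌈386/507⌉−⌈193/507⌉ = 1−1 = 0
n=2: ⌈579/507⌉−⌈386/507⌉ = 2−1 = 1  ← one
n=3: ⌈772/507⌉−⌈579/507⌉ = 2−2 = 0
n=4: ⌈965/507⌉−⌈772/507⌉ = 2−2 = 0
n=5: ⌈1158/507⌉−⌈965/507⌉ = 3−2 = 1  ← one
n=6: ⌈1351/507⌉−⌈1158/507⌉ = 3−3 = 0
n=7: ⌈1544/507⌉−⌈1351/507⌉ = 4−3 = 1  ← one
n=8: ⌈1737/507⌉−⌈1544/507⌉ = 4−4 = 0
n=9: ⌈1930/507⌉−⌈1737/507⌉ = 4−4 = 0
n=10: ⌈2123/507⌉−⌈1930/507⌉ = 5−4 = 1  ← one
n=11: ⌈2316/507⌉−⌈2123/507⌉ = 5−5 = 0
n=12: ⌈2509/507⌉−⌈2316/507⌉ = 5−5 = 0
n=13: ⌈2702/507⌉−⌈2509/507⌉ = 6−5 = 1  ← one
positions of the first 6 ones: 0 2 5 7 10 13

0 2 5 7 10 13


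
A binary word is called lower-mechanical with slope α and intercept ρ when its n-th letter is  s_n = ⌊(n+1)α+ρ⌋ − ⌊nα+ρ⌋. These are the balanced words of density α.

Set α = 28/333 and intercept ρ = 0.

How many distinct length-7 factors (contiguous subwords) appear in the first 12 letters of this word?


t_n = ⌊(n·28)/333⌋ for n = 0 … 12:
  n=0…9: ⌊0/333⌋=0 ⌊28/333⌋=0 ⌊56/333⌋=0 ⌊84/333⌋=0 ⌊112/333⌋=0 ⌊140/333⌋=0 ⌊168/333⌋=0 ⌊196/333⌋=0 ⌊224/333⌋=0 ⌊252/333⌋=0
  n=10…12: ⌊280/333⌋=0 ⌊308/333⌋=0 ⌊336/333⌋=1
s_n = t_(n+1) − t_n for n = 0 … 11 gives
prefix = 000000000001
slide a length-7 window over [0..6] … [5..11] (6 windows); first occurrence of each distinct factor:
  [  0..  6] 0000000
  [  5.. 11] 0000001
  (the other 4 windows repeat one of these)
distinct factors: {0000000, 0000001}
count = 2  (Sturmian bound for length 7 is 8)

2


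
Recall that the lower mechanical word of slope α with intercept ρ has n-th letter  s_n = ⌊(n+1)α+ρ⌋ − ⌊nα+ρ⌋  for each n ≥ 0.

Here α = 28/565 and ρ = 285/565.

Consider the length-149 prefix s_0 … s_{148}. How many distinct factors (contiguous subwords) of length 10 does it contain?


11

t_n = ⌊(n·28+285)/565⌋ for n = 0 … 149:
  n=0…9: ⌊285/565⌋=0 ⌊313/565⌋=0 ⌊341/565⌋=0 ⌊369/565⌋=0 ⌊397/565⌋=0 ⌊425/565⌋=0 ⌊453/565⌋=0 ⌊481/565⌋=0 ⌊509/565⌋=0 ⌊537/565⌋=0
  n=10…19: ⌊565/565⌋=1 ⌊593/565⌋=1 ⌊621/565⌋=1 ⌊649/565⌋=1 ⌊677/565⌋=1 ⌊705/565⌋=1 ⌊733/565⌋=1 ⌊761/565⌋=1 ⌊789/565⌋=1 ⌊817/565⌋=1
  n=20…29: ⌊845/565⌋=1 ⌊873/565⌋=1 ⌊901/565⌋=1 ⌊929/565⌋=1 ⌊957/565⌋=1 ⌊985/565⌋=1 ⌊1013/565⌋=1 ⌊1041/565⌋=1 ⌊1069/565⌋=1 ⌊1097/565⌋=1
  n=30…39: ⌊1125/565⌋=1 ⌊1153/565⌋=2 ⌊1181/565⌋=2 ⌊1209/565⌋=2 ⌊1237/565⌋=2 ⌊1265/565⌋=2 ⌊1293/565⌋=2 ⌊1321/565⌋=2 ⌊1349/565⌋=2 ⌊1377/565⌋=2
  n=40…49: ⌊1405/565⌋=2 ⌊1433/565⌋=2 ⌊1461/565⌋=2 ⌊1489/565⌋=2 ⌊1517/565⌋=2 ⌊1545/565⌋=2 ⌊1573/565⌋=2 ⌊1601/565⌋=2 ⌊1629/565⌋=2 ⌊1657/565⌋=2
  n=50…59: ⌊1685/565⌋=2 ⌊1713/565⌋=3 ⌊1741/565⌋=3 ⌊1769/565⌋=3 ⌊1797/565⌋=3 ⌊1825/565⌋=3 ⌊1853/565⌋=3 ⌊1881/565⌋=3 ⌊1909/565⌋=3 ⌊1937/565⌋=3
  n=60…69: ⌊1965/565⌋=3 ⌊1993/565⌋=3 ⌊2021/565⌋=3 ⌊2049/565⌋=3 ⌊2077/565⌋=3 ⌊2105/565⌋=3 ⌊2133/565⌋=3 ⌊2161/565⌋=3 ⌊2189/565⌋=3 ⌊2217/565⌋=3
  n=70…79: ⌊2245/565⌋=3 ⌊2273/565⌋=4 ⌊2301/565⌋=4 ⌊2329/565⌋=4 ⌊2357/565⌋=4 ⌊2385/565⌋=4 ⌊2413/565⌋=4 ⌊2441/565⌋=4 ⌊2469/565⌋=4 ⌊2497/565⌋=4
  n=80…89: ⌊2525/565⌋=4 ⌊2553/565⌋=4 ⌊2581/565⌋=4 ⌊2609/565⌋=4 ⌊2637/565⌋=4 ⌊2665/565⌋=4 ⌊2693/565⌋=4 ⌊2721/565⌋=4 ⌊2749/565⌋=4 ⌊2777/565⌋=4
  n=90…99: ⌊2805/565⌋=4 ⌊2833/565⌋=5 ⌊2861/565⌋=5 ⌊2889/565⌋=5 ⌊2917/565⌋=5 ⌊2945/565⌋=5 ⌊2973/565⌋=5 ⌊3001/565⌋=5 ⌊3029/565⌋=5 ⌊3057/565⌋=5
  n=100…109: ⌊3085/565⌋=5 ⌊3113/565⌋=5 ⌊3141/565⌋=5 ⌊3169/565⌋=5 ⌊3197/565⌋=5 ⌊3225/565⌋=5 ⌊3253/565⌋=5 ⌊3281/565⌋=5 ⌊3309/565⌋=5 ⌊3337/565⌋=5
  n=110…119: ⌊3365/565⌋=5 ⌊3393/565⌋=6 ⌊3421/565⌋=6 ⌊3449/565⌋=6 ⌊3477/565⌋=6 ⌊3505/565⌋=6 ⌊3533/565⌋=6 ⌊3561/565⌋=6 ⌊3589/565⌋=6 ⌊3617/565⌋=6
  n=120…129: ⌊3645/565⌋=6 ⌊3673/565⌋=6 ⌊3701/565⌋=6 ⌊3729/565⌋=6 ⌊3757/565⌋=6 ⌊3785/565⌋=6 ⌊3813/565⌋=6 ⌊3841/565⌋=6 ⌊3869/565⌋=6 ⌊3897/565⌋=6
  n=130…139: ⌊3925/565⌋=6 ⌊3953/565⌋=6 ⌊3981/565⌋=7 ⌊4009/565⌋=7 ⌊4037/565⌋=7 ⌊4065/565⌋=7 ⌊4093/565⌋=7 ⌊4121/565⌋=7 ⌊4149/565⌋=7 ⌊4177/565⌋=7
  n=140…149: ⌊4205/565⌋=7 ⌊4233/565⌋=7 ⌊4261/565⌋=7 ⌊4289/565⌋=7 ⌊4317/565⌋=7 ⌊4345/565⌋=7 ⌊4373/565⌋=7 ⌊4401/565⌋=7 ⌊4429/565⌋=7 ⌊4457/565⌋=7
s_n = t_(n+1) − t_n for n = 0 … 148 gives
prefix = 00000000010000000000000000000010000000000000000000100000000000000000001000000000000000000010000000000000000000100000000000000000000100000000000000000
slide a length-10 window over [0..9] … [139..148] (140 windows); first occurrence of each distinct factor:
  [  0..  9] 0000000001
  [  1.. 10] 0000000010
  [  2.. 11] 0000000100
  [  3.. 12] 0000001000
  [  4.. 13] 0000010000
  [  5.. 14] 0000100000
  [  6.. 15] 0001000000
  [  7.. 16] 0010000000
  [  8.. 17] 0100000000
  [  9.. 18] 1000000000
  [ 10.. 19] 0000000000
  (the other 129 windows repeat one of these)
distinct factors: {0000000000, 0000000001, 0000000010, 0000000100, 0000001000, 0000010000, 0000100000, 0001000000, 0010000000, 0100000000, 1000000000}
count = 11  (Sturmian bound for length 10 is 11)
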